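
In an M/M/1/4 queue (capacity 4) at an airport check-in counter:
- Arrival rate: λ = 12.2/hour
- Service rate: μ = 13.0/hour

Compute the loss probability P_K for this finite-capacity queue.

ρ = λ/μ = 12.2/13.0 = 0.93846
P₀ = (1-ρ)/(1-ρ^(K+1)) = (1-0.93846)/(1-0.93846^5) = 0.06154/0.2721 = 0.2262
P_K = P₀×ρ^K = 0.2262 × 0.93846^4 = 0.2262 × 0.7756 = 0.1754
Blocking probability = 17.54%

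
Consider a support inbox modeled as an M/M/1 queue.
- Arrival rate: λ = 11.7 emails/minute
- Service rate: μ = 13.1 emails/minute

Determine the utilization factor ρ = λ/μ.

Server utilization: ρ = λ/μ
ρ = 11.7/13.1 = 0.8931
The server is busy 89.31% of the time.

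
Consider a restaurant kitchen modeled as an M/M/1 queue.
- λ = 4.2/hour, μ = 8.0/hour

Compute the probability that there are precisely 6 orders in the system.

ρ = λ/μ = 4.2/8.0 = 0.5250
P(n) = (1-ρ)ρⁿ
P(6) = (1-0.5250) × 0.5250^6
P(6) = 0.47500 × 0.020939
P(6) = 0.009946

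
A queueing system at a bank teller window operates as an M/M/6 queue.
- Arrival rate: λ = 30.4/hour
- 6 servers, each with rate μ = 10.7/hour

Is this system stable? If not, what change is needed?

Stability requires ρ = λ/(cμ) < 1
ρ = 30.4/(6 × 10.7) = 30.4/64.20 = 0.4735
Since 0.4735 < 1, the system is STABLE.
The servers are busy 47.35% of the time.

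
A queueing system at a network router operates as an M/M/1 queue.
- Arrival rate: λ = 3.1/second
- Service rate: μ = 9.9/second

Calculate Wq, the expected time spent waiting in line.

First, compute utilization: ρ = λ/μ = 3.1/9.9 = 0.3131
For M/M/1: Wq = λ/(μ(μ-λ))
Wq = 3.1/(9.9 × (9.9-3.1))
Wq = 3.1/(9.9 × 6.80)
Wq = 0.04605 seconds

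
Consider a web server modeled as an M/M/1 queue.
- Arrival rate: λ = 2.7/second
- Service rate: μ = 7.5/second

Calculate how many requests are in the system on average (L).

ρ = λ/μ = 2.7/7.5 = 0.3600
For M/M/1: L = λ/(μ-λ)
L = 2.7/(7.5-2.7) = 2.7/4.80
L = 0.5625 requests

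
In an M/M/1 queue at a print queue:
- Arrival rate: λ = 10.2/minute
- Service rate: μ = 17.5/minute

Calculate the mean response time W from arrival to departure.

First, compute utilization: ρ = λ/μ = 10.2/17.5 = 0.5829
For M/M/1: W = 1/(μ-λ)
W = 1/(17.5-10.2) = 1/7.30
W = 0.1370 minutes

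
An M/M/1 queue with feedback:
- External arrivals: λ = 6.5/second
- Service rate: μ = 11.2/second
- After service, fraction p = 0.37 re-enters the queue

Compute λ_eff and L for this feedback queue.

Effective arrival rate: λ_eff = λ/(1-p) = 6.5/(1-0.37) = 6.5/0.63 = 10.31746
ρ = λ_eff/μ = 10.31746/11.2 = 0.9212018
L = ρ/(1-ρ) = 0.9212018/(1-0.9212018) = 11.6906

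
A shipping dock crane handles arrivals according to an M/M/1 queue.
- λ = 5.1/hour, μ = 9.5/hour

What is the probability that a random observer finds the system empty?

ρ = λ/μ = 5.1/9.5 = 0.5368
P(0) = 1 - ρ = 1 - 0.5368 = 0.4632
The server is idle 46.32% of the time.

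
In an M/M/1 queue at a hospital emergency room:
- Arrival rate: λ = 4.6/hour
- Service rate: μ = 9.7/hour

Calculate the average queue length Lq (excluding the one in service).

ρ = λ/μ = 4.6/9.7 = 0.4742
For M/M/1: Lq = λ²/(μ(μ-λ))
Lq = 21.16/(9.7 × 5.10)
Lq = 0.4277 patients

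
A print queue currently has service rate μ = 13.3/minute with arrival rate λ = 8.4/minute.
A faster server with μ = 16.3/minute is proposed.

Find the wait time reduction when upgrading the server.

System 1: ρ₁ = 8.4/13.3 = 0.6316, W₁ = 1/(13.3-8.4) = 0.2041
System 2: ρ₂ = 8.4/16.3 = 0.5153, W₂ = 1/(16.3-8.4) = 0.1266
Improvement: (W₁-W₂)/W₁ = (0.2041-0.1266)/0.2041 = 37.97%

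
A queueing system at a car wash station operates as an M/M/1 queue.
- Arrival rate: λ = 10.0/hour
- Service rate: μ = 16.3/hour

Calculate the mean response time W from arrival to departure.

First, compute utilization: ρ = λ/μ = 10.0/16.3 = 0.6135
For M/M/1: W = 1/(μ-λ)
W = 1/(16.3-10.0) = 1/6.30
W = 0.1587 hours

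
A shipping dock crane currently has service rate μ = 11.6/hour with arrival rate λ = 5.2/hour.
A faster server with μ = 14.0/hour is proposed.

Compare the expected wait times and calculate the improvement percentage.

System 1: ρ₁ = 5.2/11.6 = 0.4483, W₁ = 1/(11.6-5.2) = 0.1562
System 2: ρ₂ = 5.2/14.0 = 0.3714, W₂ = 1/(14.0-5.2) = 0.1136
Improvement: (W₁-W₂)/W₁ = (0.1562-0.1136)/0.1562 = 27.27%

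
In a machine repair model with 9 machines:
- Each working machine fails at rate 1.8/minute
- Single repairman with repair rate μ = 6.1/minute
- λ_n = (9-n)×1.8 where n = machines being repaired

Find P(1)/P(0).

P(1)/P(0) = ∏_{i=0}^{1-1} λ_i/μ_{i+1}
= (9-0)×1.8/6.1
= 2.6557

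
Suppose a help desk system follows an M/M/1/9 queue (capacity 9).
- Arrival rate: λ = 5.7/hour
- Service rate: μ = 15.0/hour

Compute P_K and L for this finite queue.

ρ = λ/μ = 5.7/15.0 = 0.3800
P₀ = (1-ρ)/(1-ρ^(K+1)) = (1-0.3800)/(1-0.3800^10) = 0.62000/0.99994 = 0.6200
P_K = P₀×ρ^K = 0.6200 × 0.3800^9 = 0.6200 × 0.0001652 = 0.0001024
Blocking probability P_9 = 0.0001024 (0.01024%)
L = ρ[1 - (K+1)ρ^K + Kρ^(K+1)] / [(1-ρ)(1-ρ^(K+1))]
L = 0.3800 × (1 - 10×0.0001652 + 9×0.00006278) / ((1 - 0.3800) × (1 - 0.00006278)) = 0.6123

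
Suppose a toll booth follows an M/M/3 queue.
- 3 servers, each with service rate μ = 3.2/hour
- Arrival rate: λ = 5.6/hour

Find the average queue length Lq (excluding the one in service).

Traffic intensity: ρ = λ/(cμ) = 5.6/(3×3.2) = 0.5833
Since ρ = 0.5833 < 1, system is stable.
Offered load a = λ/μ = cρ = 5.6/3.2 = 1.7500
P₀ = [ Σₙ₌₀^2 aⁿ/n! + a^3/(3!(1-ρ)) ]⁻¹
Σ = a^0/0! + a^1/1! + a^2/2! = 1.0000 + 1.7500 + 1.5312 = 4.2812
a^3/(3!(1-ρ)) = 5.3594/(6 × 0.41667) = 2.1437
P₀ = 1/(4.2812 + 2.1437) = 0.1556
Lq = P₀·a^3·ρ / (3!(1-ρ)²) = 0.15564 × 5.3594 × 0.58333 / (6 × 0.17361) = 0.4671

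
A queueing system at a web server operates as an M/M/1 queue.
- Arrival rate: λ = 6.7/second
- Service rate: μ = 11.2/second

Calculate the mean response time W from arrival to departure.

First, compute utilization: ρ = λ/μ = 6.7/11.2 = 0.5982
For M/M/1: W = 1/(μ-λ)
W = 1/(11.2-6.7) = 1/4.50
W = 0.2222 seconds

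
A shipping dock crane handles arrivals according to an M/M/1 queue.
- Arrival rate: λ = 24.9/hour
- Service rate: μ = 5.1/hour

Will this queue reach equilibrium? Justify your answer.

Stability requires ρ = λ/(cμ) < 1
ρ = 24.9/(1 × 5.1) = 24.9/5.10 = 4.8824
Since 4.8824 ≥ 1, the system is UNSTABLE.
Queue grows without bound. Need μ > λ = 24.9.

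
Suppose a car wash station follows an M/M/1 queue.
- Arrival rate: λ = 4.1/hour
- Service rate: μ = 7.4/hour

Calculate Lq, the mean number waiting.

ρ = λ/μ = 4.1/7.4 = 0.5541
For M/M/1: Lq = λ²/(μ(μ-λ))
Lq = 16.81/(7.4 × 3.30)
Lq = 0.6884 cars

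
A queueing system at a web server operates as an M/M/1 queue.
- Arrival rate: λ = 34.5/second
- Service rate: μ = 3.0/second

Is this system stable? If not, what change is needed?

Stability requires ρ = λ/(cμ) < 1
ρ = 34.5/(1 × 3.0) = 34.5/3.00 = 11.5000
Since 11.5000 ≥ 1, the system is UNSTABLE.
Queue grows without bound. Need μ > λ = 34.5.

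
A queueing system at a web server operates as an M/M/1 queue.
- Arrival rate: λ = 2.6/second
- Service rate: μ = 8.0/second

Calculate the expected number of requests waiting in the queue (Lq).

ρ = λ/μ = 2.6/8.0 = 0.3250
For M/M/1: Lq = λ²/(μ(μ-λ))
Lq = 6.76/(8.0 × 5.40)
Lq = 0.1565 requests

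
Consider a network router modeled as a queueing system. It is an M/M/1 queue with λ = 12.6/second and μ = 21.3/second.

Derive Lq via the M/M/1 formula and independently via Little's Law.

Method 1 (direct): Lq = λ²/(μ(μ-λ)) = 158.76/(21.3 × 8.70) = 0.8567

Method 2 (Little's Law):
W = 1/(μ-λ) = 1/8.70 = 0.11494
Wq = W - 1/μ = 0.11494 - 0.046948 = 0.06799
Lq = λWq = 12.6 × 0.06799 = 0.8567 ✔ (matches Method 1)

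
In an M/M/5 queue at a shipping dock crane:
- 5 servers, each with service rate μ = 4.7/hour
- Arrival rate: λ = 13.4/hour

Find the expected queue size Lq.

Traffic intensity: ρ = λ/(cμ) = 13.4/(5×4.7) = 0.5702
Since ρ = 0.5702 < 1, system is stable.
Offered load a = λ/μ = cρ = 13.4/4.7 = 2.8511
P₀ = [ Σₙ₌₀^4 aⁿ/n! + a^5/(5!(1-ρ)) ]⁻¹
Σ = a^0/0! + a^1/1! + a^2/2! + a^3/3! + a^4/4! = 1.00000 + 2.85106 + 4.06428 + 3.86251 + 2.75307 = 14.5309
a^5/(5!(1-ρ)) = 188.3800/(120 × 0.42979) = 3.6526
P₀ = 1/(14.5309 + 3.6526) = 0.05499
Lq = P₀·a^5·ρ / (5!(1-ρ)²) = 0.05499 × 188.3800 × 0.5702 / (120 × 0.1847) = 0.2665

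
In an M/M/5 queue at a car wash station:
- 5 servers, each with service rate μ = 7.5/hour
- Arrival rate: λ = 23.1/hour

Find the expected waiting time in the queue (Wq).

Traffic intensity: ρ = λ/(cμ) = 23.1/(5×7.5) = 0.6160
Since ρ = 0.6160 < 1, system is stable.
Offered load a = λ/μ = cρ = 23.1/7.5 = 3.0800
P₀ = [ Σₙ₌₀^4 aⁿ/n! + a^5/(5!(1-ρ)) ]⁻¹
Σ = a^0/0! + a^1/1! + a^2/2! + a^3/3! + a^4/4! = 1.000000 + 3.080000 + 4.743200 + 4.869685 + 3.749658 = 17.4425
a^5/(5!(1-ρ)) = 277.1747/(120 × 0.3840) = 6.0151
P₀ = 1/(17.4425 + 6.0151) = 0.04263
Lq = P₀·a^5·ρ / (5!(1-ρ)²) = 0.042630 × 277.1747 × 0.61600 / (120 × 0.14746) = 0.4113
Wq = Lq/λ = 0.4113/23.1 = 0.01781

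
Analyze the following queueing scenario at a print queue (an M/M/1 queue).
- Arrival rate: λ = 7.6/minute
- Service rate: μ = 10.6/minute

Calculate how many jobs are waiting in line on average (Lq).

ρ = λ/μ = 7.6/10.6 = 0.7170
For M/M/1: Lq = λ²/(μ(μ-λ))
Lq = 57.76/(10.6 × 3.00)
Lq = 1.8164 jobs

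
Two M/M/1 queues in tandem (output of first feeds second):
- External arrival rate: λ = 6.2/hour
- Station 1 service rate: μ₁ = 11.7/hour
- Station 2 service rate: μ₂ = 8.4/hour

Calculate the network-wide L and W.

By Jackson's theorem, each station behaves as independent M/M/1.
Station 1: ρ₁ = 6.2/11.7 = 0.5299, L₁ = ρ₁/(1-ρ₁) = λ/(μ₁-λ) = 6.2/5.50 = 1.1273
Station 2: ρ₂ = 6.2/8.4 = 0.7381, L₂ = ρ₂/(1-ρ₂) = λ/(μ₂-λ) = 6.2/2.20 = 2.8182
Total: L = L₁ + L₂ = 1.1273 + 2.8182 = 3.9455
W = L/λ = 3.9455/6.2 = 0.6364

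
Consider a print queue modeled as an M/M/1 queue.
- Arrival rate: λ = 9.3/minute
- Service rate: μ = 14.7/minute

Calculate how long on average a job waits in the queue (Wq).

First, compute utilization: ρ = λ/μ = 9.3/14.7 = 0.6327
For M/M/1: Wq = λ/(μ(μ-λ))
Wq = 9.3/(14.7 × (14.7-9.3))
Wq = 9.3/(14.7 × 5.40)
Wq = 0.1172 minutes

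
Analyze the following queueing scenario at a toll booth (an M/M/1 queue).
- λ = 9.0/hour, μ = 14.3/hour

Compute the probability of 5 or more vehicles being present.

ρ = λ/μ = 9.0/14.3 = 0.62937
P(N ≥ n) = ρⁿ
P(N ≥ 5) = 0.62937^5
P(N ≥ 5) = 0.09875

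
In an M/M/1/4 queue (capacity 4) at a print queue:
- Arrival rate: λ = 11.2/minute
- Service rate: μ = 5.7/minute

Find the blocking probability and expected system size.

ρ = λ/μ = 11.2/5.7 = 1.9649
P₀ = (1-ρ)/(1-ρ^(K+1)) = (1-1.9649)/(1-1.9649^5) = -0.9649/-28.2888 = 0.03411
P_K = P₀×ρ^K = 0.03411 × 1.9649^4 = 0.03411 × 14.9060 = 0.5084
Blocking probability P_4 = 0.5084 (50.84%)
L = ρ[1 - (K+1)ρ^K + Kρ^(K+1)] / [(1-ρ)(1-ρ^(K+1))]
L = 1.9649 × (1 - 5×14.9060 + 4×29.2888) / ((1 - 1.9649) × (1 - 29.2888)) = 3.1404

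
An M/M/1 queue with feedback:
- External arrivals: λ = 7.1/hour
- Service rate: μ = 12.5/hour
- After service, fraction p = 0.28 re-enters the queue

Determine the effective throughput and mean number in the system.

Effective arrival rate: λ_eff = λ/(1-p) = 7.1/(1-0.28) = 7.1/0.72 = 9.86111
ρ = λ_eff/μ = 9.86111/12.5 = 0.788889
L = ρ/(1-ρ) = 0.788889/(1-0.788889) = 3.7368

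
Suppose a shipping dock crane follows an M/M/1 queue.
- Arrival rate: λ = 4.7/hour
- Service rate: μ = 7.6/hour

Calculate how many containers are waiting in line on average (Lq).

ρ = λ/μ = 4.7/7.6 = 0.6184
For M/M/1: Lq = λ²/(μ(μ-λ))
Lq = 22.09/(7.6 × 2.90)
Lq = 1.0023 containers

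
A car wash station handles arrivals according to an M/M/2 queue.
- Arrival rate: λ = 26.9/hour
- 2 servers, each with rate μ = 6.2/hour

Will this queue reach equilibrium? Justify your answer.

Stability requires ρ = λ/(cμ) < 1
ρ = 26.9/(2 × 6.2) = 26.9/12.40 = 2.1694
Since 2.1694 ≥ 1, the system is UNSTABLE.
Need c > λ/μ = 26.9/6.2 = 4.34.
Minimum servers needed: c = 5.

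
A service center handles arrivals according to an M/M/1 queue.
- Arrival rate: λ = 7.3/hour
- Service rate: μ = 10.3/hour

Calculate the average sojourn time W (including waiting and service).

First, compute utilization: ρ = λ/μ = 7.3/10.3 = 0.7087
For M/M/1: W = 1/(μ-λ)
W = 1/(10.3-7.3) = 1/3.00
W = 0.3333 hours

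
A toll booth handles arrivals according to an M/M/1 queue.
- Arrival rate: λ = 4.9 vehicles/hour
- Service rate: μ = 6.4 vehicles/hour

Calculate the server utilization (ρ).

Server utilization: ρ = λ/μ
ρ = 4.9/6.4 = 0.7656
The server is busy 76.56% of the time.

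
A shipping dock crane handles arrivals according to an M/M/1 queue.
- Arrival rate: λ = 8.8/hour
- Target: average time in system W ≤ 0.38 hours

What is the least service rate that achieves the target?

For M/M/1: W = 1/(μ-λ)
Need W ≤ 0.38, so 1/(μ-λ) ≤ 0.38
μ - λ ≥ 1/0.38 = 2.6316
μ ≥ 8.8 + 2.6316 = 11.4316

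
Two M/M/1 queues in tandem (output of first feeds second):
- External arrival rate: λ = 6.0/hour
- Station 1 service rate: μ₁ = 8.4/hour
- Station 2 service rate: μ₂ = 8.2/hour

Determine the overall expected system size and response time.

By Jackson's theorem, each station behaves as independent M/M/1.
Station 1: ρ₁ = 6.0/8.4 = 0.7143, L₁ = ρ₁/(1-ρ₁) = λ/(μ₁-λ) = 6.0/2.40 = 2.5000
Station 2: ρ₂ = 6.0/8.2 = 0.7317, L₂ = ρ₂/(1-ρ₂) = λ/(μ₂-λ) = 6.0/2.20 = 2.7273
Total: L = L₁ + L₂ = 2.5000 + 2.7273 = 5.2273
W = L/λ = 5.2273/6.0 = 0.8712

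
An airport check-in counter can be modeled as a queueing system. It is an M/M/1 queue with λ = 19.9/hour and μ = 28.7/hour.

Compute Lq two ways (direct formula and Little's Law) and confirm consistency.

Method 1 (direct): Lq = λ²/(μ(μ-λ)) = 396.01/(28.7 × 8.80) = 1.5680

Method 2 (Little's Law):
W = 1/(μ-λ) = 1/8.80 = 0.113636
Wq = W - 1/μ = 0.113636 - 0.0348432 = 0.078793
Lq = λWq = 19.9 × 0.078793 = 1.5680 ✔ (matches Method 1)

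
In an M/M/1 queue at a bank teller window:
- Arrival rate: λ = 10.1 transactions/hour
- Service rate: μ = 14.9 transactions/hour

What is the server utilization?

Server utilization: ρ = λ/μ
ρ = 10.1/14.9 = 0.6779
The server is busy 67.79% of the time.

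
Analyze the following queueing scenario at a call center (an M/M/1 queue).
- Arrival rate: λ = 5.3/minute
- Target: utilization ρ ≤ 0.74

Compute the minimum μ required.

ρ = λ/μ, so μ = λ/ρ
μ ≥ 5.3/0.74 = 7.1622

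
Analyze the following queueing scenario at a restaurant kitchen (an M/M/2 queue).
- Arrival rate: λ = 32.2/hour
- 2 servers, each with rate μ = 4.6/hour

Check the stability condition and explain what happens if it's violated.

Stability requires ρ = λ/(cμ) < 1
ρ = 32.2/(2 × 4.6) = 32.2/9.20 = 3.5000
Since 3.5000 ≥ 1, the system is UNSTABLE.
Need c > λ/μ = 32.2/4.6 = 7.00.
Minimum servers needed: c = 8.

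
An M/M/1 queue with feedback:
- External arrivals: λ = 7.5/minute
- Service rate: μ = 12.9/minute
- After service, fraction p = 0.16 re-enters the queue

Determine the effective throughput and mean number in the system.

Effective arrival rate: λ_eff = λ/(1-p) = 7.5/(1-0.16) = 7.5/0.84 = 8.9286
ρ = λ_eff/μ = 8.9286/12.9 = 0.69214
L = ρ/(1-ρ) = 0.69214/(1-0.69214) = 2.2482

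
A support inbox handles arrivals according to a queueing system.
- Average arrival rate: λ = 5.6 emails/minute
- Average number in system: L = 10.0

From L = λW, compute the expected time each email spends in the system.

Little's Law: L = λW, so W = L/λ
W = 10.0/5.6 = 1.7857 minutes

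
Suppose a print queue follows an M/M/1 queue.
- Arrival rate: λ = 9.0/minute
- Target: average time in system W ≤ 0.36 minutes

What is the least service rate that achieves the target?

For M/M/1: W = 1/(μ-λ)
Need W ≤ 0.36, so 1/(μ-λ) ≤ 0.36
μ - λ ≥ 1/0.36 = 2.7778
μ ≥ 9.0 + 2.7778 = 11.7778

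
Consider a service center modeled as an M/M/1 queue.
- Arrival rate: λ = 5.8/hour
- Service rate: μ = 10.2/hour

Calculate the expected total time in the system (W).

First, compute utilization: ρ = λ/μ = 5.8/10.2 = 0.5686
For M/M/1: W = 1/(μ-λ)
W = 1/(10.2-5.8) = 1/4.40
W = 0.2273 hours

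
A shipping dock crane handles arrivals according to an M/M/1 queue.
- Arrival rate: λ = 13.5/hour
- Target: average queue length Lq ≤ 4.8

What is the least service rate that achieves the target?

For M/M/1: Lq = λ²/(μ(μ-λ))
Need Lq ≤ 4.8, i.e. μ(μ-λ) ≥ λ²/4.8
μ² - 13.5μ - 182.25/4.8 ≥ 0  →  μ² - 13.5μ - 37.96875 ≥ 0
Quadratic formula (positive root): μ = [λ + √(λ² + 4×37.96875)]/2
Discriminant: 182.25 + 4×37.96875 = 334.1250, √334.1250 = 18.2791
μ ≥ (13.5 + 18.2791)/2 = 15.8895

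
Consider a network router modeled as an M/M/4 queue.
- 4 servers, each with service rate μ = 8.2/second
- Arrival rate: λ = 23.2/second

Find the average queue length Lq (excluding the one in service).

Traffic intensity: ρ = λ/(cμ) = 23.2/(4×8.2) = 0.7073
Since ρ = 0.7073 < 1, system is stable.
Offered load a = λ/μ = cρ = 23.2/8.2 = 2.8293
P₀ = [ Σₙ₌₀^3 aⁿ/n! + a^4/(4!(1-ρ)) ]⁻¹
Σ = a^0/0! + a^1/1! + a^2/2! + a^3/3! = 1.00000 + 2.82927 + 4.00238 + 3.77460 = 11.6062
a^4/(4!(1-ρ)) = 64.0762/(24 × 0.292683) = 9.1220
P₀ = 1/(11.6062 + 9.1220) = 0.04824
Lq = P₀·a^4·ρ / (4!(1-ρ)²) = 0.04824 × 64.0762 × 0.7073 / (24 × 0.08566) = 1.0635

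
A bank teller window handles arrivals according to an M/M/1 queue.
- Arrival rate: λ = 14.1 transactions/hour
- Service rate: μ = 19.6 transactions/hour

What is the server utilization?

Server utilization: ρ = λ/μ
ρ = 14.1/19.6 = 0.7194
The server is busy 71.94% of the time.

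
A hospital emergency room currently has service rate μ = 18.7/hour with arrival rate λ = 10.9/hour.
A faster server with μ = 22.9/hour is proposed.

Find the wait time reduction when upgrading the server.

System 1: ρ₁ = 10.9/18.7 = 0.5829, W₁ = 1/(18.7-10.9) = 0.1282
System 2: ρ₂ = 10.9/22.9 = 0.4760, W₂ = 1/(22.9-10.9) = 0.08333
Improvement: (W₁-W₂)/W₁ = (0.1282-0.08333)/0.1282 = 35.00%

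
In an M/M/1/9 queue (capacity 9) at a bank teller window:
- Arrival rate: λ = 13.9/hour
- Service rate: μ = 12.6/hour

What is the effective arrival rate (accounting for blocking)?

ρ = λ/μ = 13.9/12.6 = 1.10317
P₀ = (1-ρ)/(1-ρ^(K+1)) = (1-1.10317)/(1-1.10317^10) = -0.10317/-1.6695 = 0.06180
P_K = P₀×ρ^K = 0.06180 × 1.10317^9 = 0.06180 × 2.4198 = 0.1495
λ_eff = λ(1-P_K) = 13.9 × (1 - 0.14954) = 13.9 × 0.85046 = 11.8214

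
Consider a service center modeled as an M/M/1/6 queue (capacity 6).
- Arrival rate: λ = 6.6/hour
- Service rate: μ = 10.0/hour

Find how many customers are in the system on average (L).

ρ = λ/μ = 6.6/10.0 = 0.6600
P₀ = (1-ρ)/(1-ρ^(K+1)) = (1-0.6600)/(1-0.6600^7) = 0.3400/0.9454 = 0.3596
P_K = P₀×ρ^K = 0.3596 × 0.6600^6 = 0.3596 × 0.08265 = 0.02972
L = ρ[1 - (K+1)ρ^K + Kρ^(K+1)] / [(1-ρ)(1-ρ^(K+1))]
L = 0.6600 × (1 - 7×0.08265 + 6×0.05455) / ((1 - 0.6600) × (1 - 0.05455)) = 1.5373 customers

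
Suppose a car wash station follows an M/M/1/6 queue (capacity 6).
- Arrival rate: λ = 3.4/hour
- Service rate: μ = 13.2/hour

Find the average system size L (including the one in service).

ρ = λ/μ = 3.4/13.2 = 0.25758
P₀ = (1-ρ)/(1-ρ^(K+1)) = (1-0.25758)/(1-0.25758^7) = 0.7424/0.9999 = 0.7425
P_K = P₀×ρ^K = 0.74248 × 0.25758^6 = 0.74248 × 0.00029206 = 0.0002168
L = ρ[1 - (K+1)ρ^K + Kρ^(K+1)] / [(1-ρ)(1-ρ^(K+1))]
L = 0.25758 × (1 - 7×0.0002921 + 6×0.00007523) / ((1 - 0.25758) × (1 - 0.00007523)) = 0.3464 cars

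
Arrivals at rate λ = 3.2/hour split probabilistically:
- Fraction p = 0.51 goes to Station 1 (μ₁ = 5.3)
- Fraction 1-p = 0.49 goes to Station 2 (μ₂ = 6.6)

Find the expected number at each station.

Effective rates: λ₁ = 3.2×0.51 = 1.632, λ₂ = 3.2×0.49 = 1.568
Station 1: ρ₁ = 1.632/5.3 = 0.3079, L₁ = ρ₁/(1-ρ₁) = 0.3079/(1-0.3079) = 0.4449
Station 2: ρ₂ = 1.568/6.6 = 0.2376, L₂ = ρ₂/(1-ρ₂) = 0.2376/(1-0.2376) = 0.3116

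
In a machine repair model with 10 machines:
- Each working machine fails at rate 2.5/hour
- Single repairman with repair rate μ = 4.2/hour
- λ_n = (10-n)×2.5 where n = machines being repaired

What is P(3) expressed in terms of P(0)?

P(3)/P(0) = ∏_{i=0}^{3-1} λ_i/μ_{i+1}
= (10-0)×2.5/4.2 × (10-1)×2.5/4.2 × (10-2)×2.5/4.2
= 151.8465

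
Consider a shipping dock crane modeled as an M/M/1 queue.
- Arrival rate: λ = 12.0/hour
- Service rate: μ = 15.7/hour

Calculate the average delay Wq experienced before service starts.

First, compute utilization: ρ = λ/μ = 12.0/15.7 = 0.7643
For M/M/1: Wq = λ/(μ(μ-λ))
Wq = 12.0/(15.7 × (15.7-12.0))
Wq = 12.0/(15.7 × 3.70)
Wq = 0.2066 hours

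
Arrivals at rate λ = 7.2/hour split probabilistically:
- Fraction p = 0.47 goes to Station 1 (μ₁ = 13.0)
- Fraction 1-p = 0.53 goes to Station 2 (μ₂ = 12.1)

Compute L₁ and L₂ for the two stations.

Effective rates: λ₁ = 7.2×0.47 = 3.384, λ₂ = 7.2×0.53 = 3.816
Station 1: ρ₁ = 3.384/13.0 = 0.2603, L₁ = ρ₁/(1-ρ₁) = 0.2603/(1-0.2603) = 0.3519
Station 2: ρ₂ = 3.816/12.1 = 0.31537, L₂ = ρ₂/(1-ρ₂) = 0.31537/(1-0.31537) = 0.4606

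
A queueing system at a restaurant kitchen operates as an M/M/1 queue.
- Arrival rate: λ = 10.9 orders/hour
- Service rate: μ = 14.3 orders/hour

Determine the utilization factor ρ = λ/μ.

Server utilization: ρ = λ/μ
ρ = 10.9/14.3 = 0.7622
The server is busy 76.22% of the time.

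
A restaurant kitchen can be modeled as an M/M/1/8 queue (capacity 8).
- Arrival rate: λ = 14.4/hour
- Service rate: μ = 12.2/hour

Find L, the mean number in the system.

ρ = λ/μ = 14.4/12.2 = 1.180328
P₀ = (1-ρ)/(1-ρ^(K+1)) = (1-1.180328)/(1-1.180328^9) = -0.18033/-3.4466 = 0.05232
P_K = P₀×ρ^K = 0.05232 × 1.180328^8 = 0.05232 × 3.7672 = 0.1971
L = ρ[1 - (K+1)ρ^K + Kρ^(K+1)] / [(1-ρ)(1-ρ^(K+1))]
L = 1.180328 × (1 - 9×3.767226 + 8×4.446562) / ((1 - 1.180328) × (1 - 4.446562)) = 5.0658 orders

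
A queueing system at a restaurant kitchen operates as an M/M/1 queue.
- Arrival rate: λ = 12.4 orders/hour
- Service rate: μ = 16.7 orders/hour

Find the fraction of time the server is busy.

Server utilization: ρ = λ/μ
ρ = 12.4/16.7 = 0.7425
The server is busy 74.25% of the time.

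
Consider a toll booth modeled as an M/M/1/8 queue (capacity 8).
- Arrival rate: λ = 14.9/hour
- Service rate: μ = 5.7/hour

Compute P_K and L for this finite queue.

ρ = λ/μ = 14.9/5.7 = 2.6140
P₀ = (1-ρ)/(1-ρ^(K+1)) = (1-2.6140)/(1-2.6140^9) = -1.6140/-5697.3648 = 0.0002833
P_K = P₀×ρ^K = 0.0002833 × 2.6140^8 = 0.0002833 × 2179.9406 = 0.6176
Blocking probability P_8 = 0.6176 (61.76%)
L = ρ[1 - (K+1)ρ^K + Kρ^(K+1)] / [(1-ρ)(1-ρ^(K+1))]
L = 2.6140 × (1 - 9×2179.9406 + 8×5698.3648) / ((1 - 2.6140) × (1 - 5698.3648)) = 7.3820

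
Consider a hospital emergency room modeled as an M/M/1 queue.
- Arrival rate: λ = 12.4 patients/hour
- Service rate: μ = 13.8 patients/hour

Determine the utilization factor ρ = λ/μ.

Server utilization: ρ = λ/μ
ρ = 12.4/13.8 = 0.8986
The server is busy 89.86% of the time.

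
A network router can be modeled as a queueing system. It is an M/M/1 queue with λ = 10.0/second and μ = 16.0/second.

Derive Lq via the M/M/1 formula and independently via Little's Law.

Method 1 (direct): Lq = λ²/(μ(μ-λ)) = 100.00/(16.0 × 6.00) = 1.0417

Method 2 (Little's Law):
W = 1/(μ-λ) = 1/6.00 = 0.16667
Wq = W - 1/μ = 0.16667 - 0.062500 = 0.10417
Lq = λWq = 10.0 × 0.10417 = 1.0417 ✔ (matches Method 1)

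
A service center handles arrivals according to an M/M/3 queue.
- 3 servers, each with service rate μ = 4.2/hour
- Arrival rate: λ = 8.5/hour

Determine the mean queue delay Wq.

Traffic intensity: ρ = λ/(cμ) = 8.5/(3×4.2) = 0.6746
Since ρ = 0.6746 < 1, system is stable.
Offered load a = λ/μ = cρ = 8.5/4.2 = 2.0238
P₀ = [ Σₙ₌₀^2 aⁿ/n! + a^3/(3!(1-ρ)) ]⁻¹
Σ = a^0/0! + a^1/1! + a^2/2! = 1.0000 + 2.0238 + 2.0479 = 5.0717
a^3/(3!(1-ρ)) = 8.289129/(6 × 0.3253968) = 4.2457
P₀ = 1/(5.0717 + 4.2457) = 0.1073
Lq = P₀·a^3·ρ / (3!(1-ρ)²) = 0.10733 × 8.2891 × 0.67460 / (6 × 0.10588) = 0.9447
Wq = Lq/λ = 0.9447/8.5 = 0.1111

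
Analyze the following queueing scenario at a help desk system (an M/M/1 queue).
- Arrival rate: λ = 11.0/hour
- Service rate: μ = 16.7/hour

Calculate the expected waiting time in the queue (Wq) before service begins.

First, compute utilization: ρ = λ/μ = 11.0/16.7 = 0.6587
For M/M/1: Wq = λ/(μ(μ-λ))
Wq = 11.0/(16.7 × (16.7-11.0))
Wq = 11.0/(16.7 × 5.70)
Wq = 0.1156 hours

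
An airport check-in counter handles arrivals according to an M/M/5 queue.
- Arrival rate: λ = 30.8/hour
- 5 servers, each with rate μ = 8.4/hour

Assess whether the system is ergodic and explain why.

Stability requires ρ = λ/(cμ) < 1
ρ = 30.8/(5 × 8.4) = 30.8/42.00 = 0.7333
Since 0.7333 < 1, the system is STABLE.
The servers are busy 73.33% of the time.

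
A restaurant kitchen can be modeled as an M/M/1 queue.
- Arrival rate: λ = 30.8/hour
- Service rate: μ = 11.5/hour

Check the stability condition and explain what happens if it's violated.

Stability requires ρ = λ/(cμ) < 1
ρ = 30.8/(1 × 11.5) = 30.8/11.50 = 2.6783
Since 2.6783 ≥ 1, the system is UNSTABLE.
Queue grows without bound. Need μ > λ = 30.8.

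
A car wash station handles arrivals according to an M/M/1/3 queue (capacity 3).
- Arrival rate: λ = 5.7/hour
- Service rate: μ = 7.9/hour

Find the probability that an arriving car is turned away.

ρ = λ/μ = 5.7/7.9 = 0.7215
P₀ = (1-ρ)/(1-ρ^(K+1)) = (1-0.7215)/(1-0.7215^4) = 0.2785/0.7290 = 0.3820
P_K = P₀×ρ^K = 0.3820 × 0.7215^3 = 0.3820 × 0.3756 = 0.1435
Blocking probability = 14.35%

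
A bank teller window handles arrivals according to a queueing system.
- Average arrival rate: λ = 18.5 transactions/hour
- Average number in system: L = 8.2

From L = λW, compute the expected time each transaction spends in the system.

Little's Law: L = λW, so W = L/λ
W = 8.2/18.5 = 0.4432 hours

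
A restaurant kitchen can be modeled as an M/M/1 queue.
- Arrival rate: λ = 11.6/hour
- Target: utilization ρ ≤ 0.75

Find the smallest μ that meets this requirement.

ρ = λ/μ, so μ = λ/ρ
μ ≥ 11.6/0.75 = 15.4667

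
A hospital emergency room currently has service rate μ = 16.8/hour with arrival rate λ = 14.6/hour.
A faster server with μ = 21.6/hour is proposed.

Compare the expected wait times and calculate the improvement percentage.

System 1: ρ₁ = 14.6/16.8 = 0.8690, W₁ = 1/(16.8-14.6) = 0.45455
System 2: ρ₂ = 14.6/21.6 = 0.6759, W₂ = 1/(21.6-14.6) = 0.14286
Improvement: (W₁-W₂)/W₁ = (0.45455-0.14286)/0.45455 = 68.57%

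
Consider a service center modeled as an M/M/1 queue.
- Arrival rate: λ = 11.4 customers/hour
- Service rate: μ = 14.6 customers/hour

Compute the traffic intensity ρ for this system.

Server utilization: ρ = λ/μ
ρ = 11.4/14.6 = 0.7808
The server is busy 78.08% of the time.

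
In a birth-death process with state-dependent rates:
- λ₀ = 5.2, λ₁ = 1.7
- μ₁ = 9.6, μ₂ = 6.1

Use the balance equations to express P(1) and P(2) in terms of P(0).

Balance equations:
State 0: λ₀P₀ = μ₁P₁ → P₁ = (λ₀/μ₁)P₀ = (5.2/9.6)P₀ = 0.5417P₀
State 1: P₂ = (λ₀λ₁)/(μ₁μ₂)P₀ = (5.2×1.7)/(9.6×6.1)P₀ = 0.1510P₀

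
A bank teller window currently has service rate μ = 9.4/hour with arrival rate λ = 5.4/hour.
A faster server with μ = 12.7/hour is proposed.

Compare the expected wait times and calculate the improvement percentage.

System 1: ρ₁ = 5.4/9.4 = 0.5745, W₁ = 1/(9.4-5.4) = 0.250000
System 2: ρ₂ = 5.4/12.7 = 0.4252, W₂ = 1/(12.7-5.4) = 0.136986
Improvement: (W₁-W₂)/W₁ = (0.250000-0.136986)/0.250000 = 45.21%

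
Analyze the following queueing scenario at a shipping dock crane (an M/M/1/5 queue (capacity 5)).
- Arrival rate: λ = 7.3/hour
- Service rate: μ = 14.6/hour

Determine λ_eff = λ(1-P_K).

ρ = λ/μ = 7.3/14.6 = 0.5000
P₀ = (1-ρ)/(1-ρ^(K+1)) = (1-0.5000)/(1-0.5000^6) = 0.5000/0.9844 = 0.5079
P_K = P₀×ρ^K = 0.5079 × 0.5000^5 = 0.5079 × 0.03125 = 0.01587
λ_eff = λ(1-P_K) = 7.3 × (1 - 0.01587) = 7.3 × 0.98413 = 7.1841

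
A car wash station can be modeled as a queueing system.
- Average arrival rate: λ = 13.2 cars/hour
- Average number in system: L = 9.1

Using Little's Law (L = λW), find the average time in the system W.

Little's Law: L = λW, so W = L/λ
W = 9.1/13.2 = 0.6894 hours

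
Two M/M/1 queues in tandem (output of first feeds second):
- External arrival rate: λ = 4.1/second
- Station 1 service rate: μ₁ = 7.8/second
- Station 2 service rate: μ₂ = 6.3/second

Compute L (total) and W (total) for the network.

By Jackson's theorem, each station behaves as independent M/M/1.
Station 1: ρ₁ = 4.1/7.8 = 0.5256, L₁ = ρ₁/(1-ρ₁) = λ/(μ₁-λ) = 4.1/3.70 = 1.1081
Station 2: ρ₂ = 4.1/6.3 = 0.6508, L₂ = ρ₂/(1-ρ₂) = λ/(μ₂-λ) = 4.1/2.20 = 1.8636
Total: L = L₁ + L₂ = 1.1081 + 1.8636 = 2.9717
W = L/λ = 2.9717/4.1 = 0.7248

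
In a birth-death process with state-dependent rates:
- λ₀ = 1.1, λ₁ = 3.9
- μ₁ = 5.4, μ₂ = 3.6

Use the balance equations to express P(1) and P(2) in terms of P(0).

Balance equations:
State 0: λ₀P₀ = μ₁P₁ → P₁ = (λ₀/μ₁)P₀ = (1.1/5.4)P₀ = 0.2037P₀
State 1: P₂ = (λ₀λ₁)/(μ₁μ₂)P₀ = (1.1×3.9)/(5.4×3.6)P₀ = 0.2207P₀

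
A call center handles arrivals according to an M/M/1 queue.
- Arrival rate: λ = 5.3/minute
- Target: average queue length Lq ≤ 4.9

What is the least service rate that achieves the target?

For M/M/1: Lq = λ²/(μ(μ-λ))
Need Lq ≤ 4.9, i.e. μ(μ-λ) ≥ λ²/4.9
μ² - 5.3μ - 28.09/4.9 ≥ 0  →  μ² - 5.3μ - 5.73265 ≥ 0
Quadratic formula (positive root): μ = [λ + √(λ² + 4×5.73265)]/2
Discriminant: 28.09 + 4×5.73265 = 51.0206, √51.0206 = 7.1429
μ ≥ (5.3 + 7.1429)/2 = 6.2214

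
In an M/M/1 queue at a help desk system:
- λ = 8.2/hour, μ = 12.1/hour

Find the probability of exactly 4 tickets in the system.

ρ = λ/μ = 8.2/12.1 = 0.6777
P(n) = (1-ρ)ρⁿ
P(4) = (1-0.6777) × 0.6777^4
P(4) = 0.322300 × 0.210936
P(4) = 0.06798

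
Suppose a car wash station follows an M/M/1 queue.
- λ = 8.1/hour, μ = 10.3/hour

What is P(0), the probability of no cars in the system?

ρ = λ/μ = 8.1/10.3 = 0.7864
P(0) = 1 - ρ = 1 - 0.7864 = 0.2136
The server is idle 21.36% of the time.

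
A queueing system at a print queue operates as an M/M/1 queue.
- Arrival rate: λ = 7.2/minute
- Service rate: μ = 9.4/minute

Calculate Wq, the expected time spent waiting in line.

First, compute utilization: ρ = λ/μ = 7.2/9.4 = 0.7660
For M/M/1: Wq = λ/(μ(μ-λ))
Wq = 7.2/(9.4 × (9.4-7.2))
Wq = 7.2/(9.4 × 2.20)
Wq = 0.3482 minutes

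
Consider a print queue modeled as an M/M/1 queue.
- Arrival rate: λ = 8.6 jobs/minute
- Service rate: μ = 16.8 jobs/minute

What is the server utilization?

Server utilization: ρ = λ/μ
ρ = 8.6/16.8 = 0.5119
The server is busy 51.19% of the time.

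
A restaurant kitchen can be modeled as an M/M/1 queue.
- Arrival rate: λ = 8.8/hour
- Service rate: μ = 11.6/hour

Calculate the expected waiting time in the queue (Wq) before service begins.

First, compute utilization: ρ = λ/μ = 8.8/11.6 = 0.7586
For M/M/1: Wq = λ/(μ(μ-λ))
Wq = 8.8/(11.6 × (11.6-8.8))
Wq = 8.8/(11.6 × 2.80)
Wq = 0.2709 hours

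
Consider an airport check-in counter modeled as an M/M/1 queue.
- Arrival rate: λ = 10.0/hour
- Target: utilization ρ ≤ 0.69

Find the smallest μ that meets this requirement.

ρ = λ/μ, so μ = λ/ρ
μ ≥ 10.0/0.69 = 14.4928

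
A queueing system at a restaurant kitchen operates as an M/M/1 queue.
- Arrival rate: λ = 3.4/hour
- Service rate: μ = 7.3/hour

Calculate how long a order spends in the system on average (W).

First, compute utilization: ρ = λ/μ = 3.4/7.3 = 0.4658
For M/M/1: W = 1/(μ-λ)
W = 1/(7.3-3.4) = 1/3.90
W = 0.2564 hours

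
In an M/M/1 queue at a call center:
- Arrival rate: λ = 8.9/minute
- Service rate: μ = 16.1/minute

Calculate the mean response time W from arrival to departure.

First, compute utilization: ρ = λ/μ = 8.9/16.1 = 0.5528
For M/M/1: W = 1/(μ-λ)
W = 1/(16.1-8.9) = 1/7.20
W = 0.1389 minutes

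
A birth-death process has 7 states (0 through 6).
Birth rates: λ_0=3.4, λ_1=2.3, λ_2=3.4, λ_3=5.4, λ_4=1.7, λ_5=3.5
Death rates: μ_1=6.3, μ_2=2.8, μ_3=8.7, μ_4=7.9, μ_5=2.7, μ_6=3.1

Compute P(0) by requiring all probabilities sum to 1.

Ratios P(n)/P(0) = (λ₀···λₙ₋₁)/(μ₁···μₙ):
P(1)/P(0) = (3.4)/(6.3) = 0.53968
P(2)/P(0) = (3.4×2.3)/(6.3×2.8) = 0.44331
P(3)/P(0) = (3.4×2.3×3.4)/(6.3×2.8×8.7) = 0.17325
P(4)/P(0) = (3.4×2.3×3.4×5.4)/(6.3×2.8×8.7×7.9) = 0.11842
P(5)/P(0) = (3.4×2.3×3.4×5.4×1.7)/(6.3×2.8×8.7×7.9×2.7) = 0.074562
P(6)/P(0) = (3.4×2.3×3.4×5.4×1.7×3.5)/(6.3×2.8×8.7×7.9×2.7×3.1) = 0.084183

Normalization: ∑ P(n) = 1
P(0) × (1.0000 + 0.53968 + 0.44331 + 0.17325 + 0.11842 + 0.074562 + 0.084183) = 1
P(0) × 2.4334 = 1
P(0) = 1/2.4334 = 0.4109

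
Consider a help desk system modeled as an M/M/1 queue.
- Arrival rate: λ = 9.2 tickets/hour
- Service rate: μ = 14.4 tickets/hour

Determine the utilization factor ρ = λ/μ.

Server utilization: ρ = λ/μ
ρ = 9.2/14.4 = 0.6389
The server is busy 63.89% of the time.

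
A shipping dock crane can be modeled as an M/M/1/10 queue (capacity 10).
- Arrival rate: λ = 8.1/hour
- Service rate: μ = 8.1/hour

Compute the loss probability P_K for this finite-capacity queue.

ρ = λ/μ = 8.1/8.1 = 1 exactly.
With ρ = 1 the usual (1-ρ)/(1-ρ^(K+1)) form is 0/0; instead every state 0..K is equally likely.
P₀ = 1/(K+1) = 1/11 = 0.09091
P_K = P₀×ρ^K = P₀ = 0.09091
Blocking probability = 9.09%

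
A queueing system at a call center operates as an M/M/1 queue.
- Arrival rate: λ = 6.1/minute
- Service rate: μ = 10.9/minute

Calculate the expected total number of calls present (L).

ρ = λ/μ = 6.1/10.9 = 0.5596
For M/M/1: L = λ/(μ-λ)
L = 6.1/(10.9-6.1) = 6.1/4.80
L = 1.2708 calls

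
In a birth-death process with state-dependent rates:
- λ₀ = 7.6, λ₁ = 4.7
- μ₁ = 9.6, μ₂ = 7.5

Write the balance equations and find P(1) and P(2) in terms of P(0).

Balance equations:
State 0: λ₀P₀ = μ₁P₁ → P₁ = (λ₀/μ₁)P₀ = (7.6/9.6)P₀ = 0.7917P₀
State 1: P₂ = (λ₀λ₁)/(μ₁μ₂)P₀ = (7.6×4.7)/(9.6×7.5)P₀ = 0.4961P₀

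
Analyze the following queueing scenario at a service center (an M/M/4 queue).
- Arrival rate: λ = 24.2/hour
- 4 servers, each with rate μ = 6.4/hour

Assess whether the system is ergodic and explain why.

Stability requires ρ = λ/(cμ) < 1
ρ = 24.2/(4 × 6.4) = 24.2/25.60 = 0.9453
Since 0.9453 < 1, the system is STABLE.
The servers are busy 94.53% of the time.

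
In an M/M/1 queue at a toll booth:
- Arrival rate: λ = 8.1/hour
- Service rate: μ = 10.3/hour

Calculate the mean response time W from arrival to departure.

First, compute utilization: ρ = λ/μ = 8.1/10.3 = 0.7864
For M/M/1: W = 1/(μ-λ)
W = 1/(10.3-8.1) = 1/2.20
W = 0.4545 hours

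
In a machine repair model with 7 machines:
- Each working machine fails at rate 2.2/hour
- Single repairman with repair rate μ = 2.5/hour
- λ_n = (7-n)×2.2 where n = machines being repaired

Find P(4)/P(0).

P(4)/P(0) = ∏_{i=0}^{4-1} λ_i/μ_{i+1}
= (7-0)×2.2/2.5 × (7-1)×2.2/2.5 × (7-2)×2.2/2.5 × (7-3)×2.2/2.5
= 503.7441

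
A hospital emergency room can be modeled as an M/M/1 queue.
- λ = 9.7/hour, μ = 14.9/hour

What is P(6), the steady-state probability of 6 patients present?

ρ = λ/μ = 9.7/14.9 = 0.6510
P(n) = (1-ρ)ρⁿ
P(6) = (1-0.6510) × 0.6510^6
P(6) = 0.3490 × 0.07612
P(6) = 0.02657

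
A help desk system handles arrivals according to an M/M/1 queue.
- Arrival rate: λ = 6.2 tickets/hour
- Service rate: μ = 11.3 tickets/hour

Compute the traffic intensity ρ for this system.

Server utilization: ρ = λ/μ
ρ = 6.2/11.3 = 0.5487
The server is busy 54.87% of the time.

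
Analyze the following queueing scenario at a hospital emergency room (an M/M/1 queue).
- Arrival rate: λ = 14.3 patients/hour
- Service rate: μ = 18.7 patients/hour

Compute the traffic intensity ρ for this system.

Server utilization: ρ = λ/μ
ρ = 14.3/18.7 = 0.7647
The server is busy 76.47% of the time.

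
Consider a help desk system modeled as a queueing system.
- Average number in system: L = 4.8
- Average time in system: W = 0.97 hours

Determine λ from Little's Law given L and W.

Little's Law: L = λW, so λ = L/W
λ = 4.8/0.97 = 4.9485 tickets/hour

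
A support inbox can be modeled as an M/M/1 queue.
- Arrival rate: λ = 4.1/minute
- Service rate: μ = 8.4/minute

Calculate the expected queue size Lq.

ρ = λ/μ = 4.1/8.4 = 0.4881
For M/M/1: Lq = λ²/(μ(μ-λ))
Lq = 16.81/(8.4 × 4.30)
Lq = 0.4654 emails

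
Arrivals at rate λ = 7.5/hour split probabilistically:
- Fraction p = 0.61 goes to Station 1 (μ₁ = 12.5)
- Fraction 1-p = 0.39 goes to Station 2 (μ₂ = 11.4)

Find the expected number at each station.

Effective rates: λ₁ = 7.5×0.61 = 4.575, λ₂ = 7.5×0.39 = 2.925
Station 1: ρ₁ = 4.575/12.5 = 0.3660, L₁ = ρ₁/(1-ρ₁) = 0.3660/(1-0.3660) = 0.5773
Station 2: ρ₂ = 2.925/11.4 = 0.25658, L₂ = ρ₂/(1-ρ₂) = 0.25658/(1-0.25658) = 0.3451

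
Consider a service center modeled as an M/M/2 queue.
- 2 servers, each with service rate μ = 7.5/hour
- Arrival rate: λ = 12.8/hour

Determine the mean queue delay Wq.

Traffic intensity: ρ = λ/(cμ) = 12.8/(2×7.5) = 0.8533
Since ρ = 0.8533 < 1, system is stable.
Offered load a = λ/μ = cρ = 12.8/7.5 = 1.7067
P₀ = [ Σₙ₌₀^1 aⁿ/n! + a^2/(2!(1-ρ)) ]⁻¹
Σ = a^0/0! + a^1/1! = 1.0000 + 1.7067 = 2.7067
a^2/(2!(1-ρ)) = 2.91271/(2 × 0.146667) = 9.9297
P₀ = 1/(2.7067 + 9.9297) = 0.07914
Lq = P₀·a^2·ρ / (2!(1-ρ)²) = 0.0791367 × 2.91271 × 0.853333 / (2 × 0.0215111) = 4.5719
Wq = Lq/λ = 4.5719/12.8 = 0.3572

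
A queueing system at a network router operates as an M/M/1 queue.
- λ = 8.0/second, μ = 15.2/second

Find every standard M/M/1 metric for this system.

Step 1: ρ = λ/μ = 8.0/15.2 = 0.5263
Step 2: L = λ/(μ-λ) = 8.0/7.20 = 1.1111
Step 3: Lq = λ²/(μ(μ-λ)) = 64.00/(15.2×7.20) = 0.5848
Step 4: W = 1/(μ-λ) = 1/7.20 = 0.13889
Step 5: Wq = λ/(μ(μ-λ)) = 8.0/(15.2×7.20) = 0.07310
Step 6: P(0) = 1-ρ = 0.4737
Verify: L = λW = 8.0×0.13889 = 1.1111 ✔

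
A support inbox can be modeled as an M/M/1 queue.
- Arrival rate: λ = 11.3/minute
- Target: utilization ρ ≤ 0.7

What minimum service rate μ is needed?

ρ = λ/μ, so μ = λ/ρ
μ ≥ 11.3/0.7 = 16.1429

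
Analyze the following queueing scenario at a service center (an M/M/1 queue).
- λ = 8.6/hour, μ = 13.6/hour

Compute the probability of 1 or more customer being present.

ρ = λ/μ = 8.6/13.6 = 0.6324
P(N ≥ n) = ρⁿ
P(N ≥ 1) = 0.6324^1
P(N ≥ 1) = 0.6324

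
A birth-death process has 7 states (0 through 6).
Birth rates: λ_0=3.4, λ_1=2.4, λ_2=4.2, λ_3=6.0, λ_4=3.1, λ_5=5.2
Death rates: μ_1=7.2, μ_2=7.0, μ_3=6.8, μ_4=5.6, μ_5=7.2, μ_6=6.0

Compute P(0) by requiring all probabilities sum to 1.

Ratios P(n)/P(0) = (λ₀···λₙ₋₁)/(μ₁···μₙ):
P(1)/P(0) = (3.4)/(7.2) = 0.47222
P(2)/P(0) = (3.4×2.4)/(7.2×7.0) = 0.16190
P(3)/P(0) = (3.4×2.4×4.2)/(7.2×7.0×6.8) = 0.10000
P(4)/P(0) = (3.4×2.4×4.2×6.0)/(7.2×7.0×6.8×5.6) = 0.10714
P(5)/P(0) = (3.4×2.4×4.2×6.0×3.1)/(7.2×7.0×6.8×5.6×7.2) = 0.046131
P(6)/P(0) = (3.4×2.4×4.2×6.0×3.1×5.2)/(7.2×7.0×6.8×5.6×7.2×6.0) = 0.039980

Normalization: ∑ P(n) = 1
P(0) × (1.0000 + 0.47222 + 0.16190 + 0.10000 + 0.10714 + 0.046131 + 0.039980) = 1
P(0) × 1.9274 = 1
P(0) = 1/1.9274 = 0.5188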